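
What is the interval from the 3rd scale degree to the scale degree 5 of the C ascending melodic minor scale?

Spelling the C ascending melodic minor scale: C D E♭ F G A B.
3rd scale degree = E♭; scale degree 5 = G.
From E♭ to G is 4 semitones, exactly the major third.

major third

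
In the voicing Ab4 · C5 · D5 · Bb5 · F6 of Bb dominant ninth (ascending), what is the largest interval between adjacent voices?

Adjacent intervals: Ab4→C5 = major third; C5→D5 = major second; D5→Bb5 = minor sixth; Bb5→F6 = perfect fifth.
The largest is D5 to Bb5, a minor sixth (8 semitones).

minor 6th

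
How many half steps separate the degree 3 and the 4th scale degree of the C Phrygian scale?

The scale is C Db Eb F G Ab Bb.
Eb up to F is a major second — 2 semitones.

2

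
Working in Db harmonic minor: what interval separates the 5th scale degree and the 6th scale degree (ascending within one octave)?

m2

Spelling Db harmonic minor: Db Eb Fb Gb Ab Bbb C.
The 5th scale degree is Ab and the degree 6 is Bbb.
From Ab to Bbb: 1 semitone over a second = minor.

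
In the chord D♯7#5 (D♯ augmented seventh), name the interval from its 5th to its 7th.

diminished third

D♯ augmented seventh: D♯–F𝄪–A𝄪–C♯.
5th = A𝄪; 7th = C♯.
3 letter names make it a third; at 2 semitones (a whole step narrower than major) the quality is diminished.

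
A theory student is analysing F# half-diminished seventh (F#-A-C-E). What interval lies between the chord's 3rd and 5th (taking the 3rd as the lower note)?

m3

So we need the interval from A up to C.
A up to C is 3 semitones, a half step narrower than a major third, so the interval is minor.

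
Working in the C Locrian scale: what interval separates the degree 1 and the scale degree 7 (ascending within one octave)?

C locrian: C Db Eb F Gb Ab Bb.
The degree 1 is C and the 7th scale degree is Bb.
C up to Bb is 10 semitones, a half step narrower than a major seventh, so the interval is minor.

minor seventh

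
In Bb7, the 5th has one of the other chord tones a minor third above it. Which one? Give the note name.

Bb7 (Bb dominant seventh) is spelled Bb, D, F, Ab.
The 5th is F. A minor third above F is Ab.
Ab is the chord's 7th.

Ab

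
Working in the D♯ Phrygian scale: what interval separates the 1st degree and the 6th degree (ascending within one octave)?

The scale runs D♯ E F♯ G♯ A♯ B C♯.
1st degree = D♯; scale degree 6 = B.
From D♯ to B: 8 semitones over a sixth = minor.

m6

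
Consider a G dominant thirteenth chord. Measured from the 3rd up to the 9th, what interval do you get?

Spelling the chord: G, B, D, F, A, E.
3rd = B; 9th = A.
From B to A: 10 semitones over a seventh = minor.

minor seventh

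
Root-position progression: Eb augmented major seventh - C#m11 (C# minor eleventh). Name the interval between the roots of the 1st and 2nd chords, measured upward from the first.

The roots are Eb and C#.
Eb up to C# is 10 semitones, a half step wider than a major sixth, so the interval is augmented.

augmented sixth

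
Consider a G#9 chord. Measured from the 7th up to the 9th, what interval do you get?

major third

Spelling the chord: G# B# D# F# A#.
The 7th is F# and the 9th is A#.
F# up to A# spans 3 letter names and 4 semitones — a major third.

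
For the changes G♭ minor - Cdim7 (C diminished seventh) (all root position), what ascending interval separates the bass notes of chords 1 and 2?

The roots are G♭ and C.
From G♭ to C: 6 semitones over a fourth = augmented.

augmented 4th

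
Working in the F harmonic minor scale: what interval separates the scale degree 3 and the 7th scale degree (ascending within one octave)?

F harmonic minor: F G Ab Bb C Db E.
Scale degree 3 = Ab; 7th scale degree = E.
5 letter names make it a fifth; at 8 semitones (a half step wider than perfect) the quality is augmented.

A5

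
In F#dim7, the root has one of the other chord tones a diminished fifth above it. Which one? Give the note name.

C

F#dim7 is spelled F#-A-C-Eb.
The root is F#. A diminished fifth above F# is C.
C is the chord's 5th.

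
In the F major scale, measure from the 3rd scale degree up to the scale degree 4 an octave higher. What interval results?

minor ninth

Spelling the F major scale: F G A Bb C D E.
So we need the interval from A up to Bb.
From A to Bb: 13 semitones over a ninth = minor.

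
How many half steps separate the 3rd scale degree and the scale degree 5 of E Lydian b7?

3

The scale is E F# G# A# B C# D.
G# up to B is a minor third — 3 semitones.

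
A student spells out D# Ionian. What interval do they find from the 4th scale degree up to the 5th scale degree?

major 2nd

D# major: D# E# F## G# A# B# C##.
4th scale degree = G#; 5th scale degree = A#.
From G# to A# is 2 semitones, exactly the major second.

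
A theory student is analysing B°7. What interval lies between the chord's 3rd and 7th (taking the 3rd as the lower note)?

diminished 5th

B°7 (B diminished seventh) is spelled B, D, F, Ab.
The 3rd is D and the 7th is Ab.
D up to Ab is 6 semitones, a half step narrower than a perfect fifth, so the interval is diminished.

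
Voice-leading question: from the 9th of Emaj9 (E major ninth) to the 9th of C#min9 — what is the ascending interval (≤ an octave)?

M6

The 9th of Emaj9 (E major ninth) is F#; the 9th of C#min9 is D#.
From F# to D# is 9 semitones, exactly the major sixth.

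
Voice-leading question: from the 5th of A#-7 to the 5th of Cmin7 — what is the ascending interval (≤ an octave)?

The 5th of A#-7 is E#; the 5th of Cmin7 is G.
From E# to G: 2 semitones over a third = diminished.

diminished third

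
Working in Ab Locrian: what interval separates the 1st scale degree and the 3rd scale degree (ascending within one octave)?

minor 3rd

Spelling Ab Locrian: Ab Bbb Cb Db Ebb Fb Gb.
So we need the interval from Ab up to Cb.
3 letter names make it a third; at 3 semitones (a half step narrower than major) the quality is minor.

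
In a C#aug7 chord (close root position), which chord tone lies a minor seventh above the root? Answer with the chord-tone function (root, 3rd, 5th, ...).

7th

C#7#5 (C# augmented seventh): C# E# G## B.
The root is C#. A minor seventh above C# is B.
B is the chord's 7th.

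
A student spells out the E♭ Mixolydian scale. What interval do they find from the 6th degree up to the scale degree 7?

The scale runs E♭ F G A♭ B♭ C D♭.
The 6th degree is C and the degree 7 is D♭.
2 letter names make it a second; at 1 semitone (a half step narrower than major) the quality is minor.

minor second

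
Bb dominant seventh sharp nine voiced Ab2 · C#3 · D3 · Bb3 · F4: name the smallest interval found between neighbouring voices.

Adjacent intervals: Ab2→C#3 = augmented third; C#3→D3 = minor second; D3→Bb3 = minor sixth; Bb3→F4 = perfect fifth.
The smallest is C#3 to D3, a minor second (1 semitone).

minor second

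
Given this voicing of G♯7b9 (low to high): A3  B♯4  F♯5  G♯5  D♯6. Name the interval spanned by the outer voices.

A18

The outer voices are A3 and D♯6.
A up to D♯ is 30 semitones, a half step wider than a perfect 18th, so the interval is augmented.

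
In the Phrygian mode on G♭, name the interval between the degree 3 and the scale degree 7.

Spelling the Phrygian mode on G♭: G♭ A𝄫 B𝄫 C♭ D♭ E𝄫 F♭.
That puts B𝄫 below F♭.
From B𝄫 to F♭ is 7 semitones, exactly the perfect fifth.

perfect fifth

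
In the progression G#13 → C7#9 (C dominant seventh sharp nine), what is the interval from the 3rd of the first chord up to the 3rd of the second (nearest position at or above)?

diminished fourth

The 3rd of G#13 is B#; the 3rd of C7#9 (C dominant seventh sharp nine) is E.
From B# to E: 4 semitones over a fourth = diminished.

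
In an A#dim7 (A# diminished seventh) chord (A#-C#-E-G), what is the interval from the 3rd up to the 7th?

The 3rd is C# and the 7th is G.
From C# to G: 6 semitones over a fifth = diminished.

diminished fifth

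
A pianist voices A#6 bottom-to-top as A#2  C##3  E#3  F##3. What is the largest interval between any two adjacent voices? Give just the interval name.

M3

Adjacent intervals: A#2→C##3 = major third; C##3→E#3 = minor third; E#3→F##3 = major second.
The largest is A#2 to C##3, a major third (4 semitones).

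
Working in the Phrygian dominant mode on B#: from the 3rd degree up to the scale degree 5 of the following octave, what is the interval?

minor 10th

The scale runs B# C# D## E# F## G# A#.
The 3rd degree is D## and the scale degree 5 (up an octave) is F##.
D## up to F## is 15 semitones, a half step narrower than a major tenth, so the interval is minor.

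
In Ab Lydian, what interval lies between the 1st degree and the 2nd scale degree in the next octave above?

major ninth

Spelling Ab Lydian: Ab Bb C D Eb F G.
So we need the interval from Ab up to Bb.
Counting 9 letters and 14 half steps from Ab gives a major ninth.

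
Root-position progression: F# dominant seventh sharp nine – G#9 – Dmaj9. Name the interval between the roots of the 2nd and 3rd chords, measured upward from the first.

d5

The roots are G# and D.
G# up to D is 6 semitones, a half step narrower than a perfect fifth, so the interval is diminished.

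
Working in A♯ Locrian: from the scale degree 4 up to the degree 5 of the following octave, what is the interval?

The scale runs A♯ B C♯ D♯ E F♯ G♯.
The scale degree 4 is D♯ and the scale degree 5 (up an octave) is E.
D♯ up to E is 13 semitones, a half step narrower than a major ninth, so the interval is minor.

minor 9th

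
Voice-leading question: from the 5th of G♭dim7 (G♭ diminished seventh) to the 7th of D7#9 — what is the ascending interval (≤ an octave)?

The 5th of G♭dim7 (G♭ diminished seventh) is D𝄫; the 7th of D7#9 is C.
From D𝄫 to C: 12 semitones over a seventh = augmented.

A7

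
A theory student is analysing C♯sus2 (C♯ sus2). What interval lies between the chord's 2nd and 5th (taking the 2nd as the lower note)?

perfect 4th

The chord tones of C♯sus2 (C♯ sus2) are C♯–D♯–G♯.
The 2nd is D♯ and the 5th is G♯.
Counting 4 letters and 5 half steps from D♯ gives a perfect fourth.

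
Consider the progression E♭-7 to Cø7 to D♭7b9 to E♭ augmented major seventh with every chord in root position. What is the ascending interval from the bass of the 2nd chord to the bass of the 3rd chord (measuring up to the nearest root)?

minor second

The roots are C and D♭.
2 letter names make it a second; at 1 semitone (a half step narrower than major) the quality is minor.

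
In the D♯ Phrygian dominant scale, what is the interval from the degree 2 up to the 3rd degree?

Spelling the D♯ Phrygian dominant scale: D♯ E F𝄪 G♯ A♯ B C♯.
That puts E below F𝄪.
2 letter names make it a second; at 3 semitones (a half step wider than major) the quality is augmented.

augmented 2nd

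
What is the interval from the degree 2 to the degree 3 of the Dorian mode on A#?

minor 2nd

The scale runs A# B# C# D# E# F## G#.
The degree 2 is B# and the 3rd degree is C#.
From B# to C#: 1 semitone over a second = minor.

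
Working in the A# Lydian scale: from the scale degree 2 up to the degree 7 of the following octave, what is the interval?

A# lydian: A# B# C## D## E# F## G##.
That puts B# below G##.
From B# to G## is 21 semitones, exactly the major thirteenth.

M13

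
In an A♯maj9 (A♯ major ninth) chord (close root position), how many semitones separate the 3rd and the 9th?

10

Spelling the chord: A♯-C𝄪-E♯-G𝄪-B♯.
C𝄪 to B♯ is a minor seventh: 10 semitones.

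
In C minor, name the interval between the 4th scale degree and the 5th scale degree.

The scale runs C D Eb F G Ab Bb.
The 4th scale degree is F and the degree 5 is G.
F up to G spans 2 letter names and 2 semitones — a major second.

M2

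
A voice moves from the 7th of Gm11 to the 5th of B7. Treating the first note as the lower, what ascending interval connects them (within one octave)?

Gm11 has F as its 7th, and B7 has F# as its 5th.
1 letter names make it a unison; at 1 semitone (a half step wider than perfect) the quality is augmented.

augmented 1st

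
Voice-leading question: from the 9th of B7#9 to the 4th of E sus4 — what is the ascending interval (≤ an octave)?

diminished sixth

B7#9 has C## as its 9th, and E sus4 has A as its 4th.
C## up to A is 7 semitones, a whole step narrower than a major sixth, so the interval is diminished.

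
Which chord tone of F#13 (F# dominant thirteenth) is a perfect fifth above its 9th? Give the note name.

D#

Spelling the chord: F#-A#-C#-E-G#-D#.
The 9th is G#. A perfect fifth above G# is D#.
D# is the chord's 13th.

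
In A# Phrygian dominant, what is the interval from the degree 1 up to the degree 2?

m2

The scale runs A# B C## D# E# F# G#.
That puts A# below B.
2 letter names make it a second; at 1 semitone (a half step narrower than major) the quality is minor.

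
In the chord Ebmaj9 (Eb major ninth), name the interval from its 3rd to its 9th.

minor 7th

Eb major ninth: Eb–G–Bb–D–F.
So we need the interval from G up to F.
G up to F is 10 semitones, a half step narrower than a major seventh, so the interval is minor.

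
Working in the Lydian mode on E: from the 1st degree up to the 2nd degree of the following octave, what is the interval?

E lydian: E F# G# A# B C# D#.
So we need the interval from E up to F#.
Counting 9 letters and 14 half steps from E gives a major ninth.

major ninth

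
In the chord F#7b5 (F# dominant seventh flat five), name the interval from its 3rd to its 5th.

diminished third

F#7b5 is spelled F#–A#–C–E.
So we need the interval from A# up to C.
From A# to C: 2 semitones over a third = diminished.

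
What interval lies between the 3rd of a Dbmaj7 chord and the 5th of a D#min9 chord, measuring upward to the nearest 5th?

The 3rd of Dbmaj7 is F; the 5th of D#min9 is A#.
3 letter names make it a third; at 5 semitones (a half step wider than major) the quality is augmented.

augmented third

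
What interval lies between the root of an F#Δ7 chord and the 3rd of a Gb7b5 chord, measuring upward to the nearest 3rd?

The root of F#Δ7 is F#; the 3rd of Gb7b5 is Bb.
F# up to Bb is 4 semitones, a half step narrower than a perfect fourth, so the interval is diminished.

d4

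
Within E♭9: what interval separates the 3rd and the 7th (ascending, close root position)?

The chord tones of E♭9 are E♭ G B♭ D♭ F.
The 3rd is G and the 7th is D♭.
G up to D♭ is 6 semitones, a half step narrower than a perfect fifth, so the interval is diminished.

diminished 5th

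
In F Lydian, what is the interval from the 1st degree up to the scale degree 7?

major seventh

F lydian: F G A B C D E.
So we need the interval from F up to E.
From F to E is 11 semitones, exactly the major seventh.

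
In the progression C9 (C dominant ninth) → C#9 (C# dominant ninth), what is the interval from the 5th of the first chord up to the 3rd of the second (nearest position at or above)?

C9 (C dominant ninth) has G as its 5th, and C#9 (C# dominant ninth) has E# as its 3rd.
6 letter names make it a sixth; at 10 semitones (a half step wider than major) the quality is augmented.

augmented 6th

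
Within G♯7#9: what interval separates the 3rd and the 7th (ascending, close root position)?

G♯ dominant seventh sharp nine is spelled G♯, B♯, D♯, F♯, A𝄪.
So we need the interval from B♯ up to F♯.
5 letter names make it a fifth; at 6 semitones (a half step narrower than perfect) the quality is diminished.
This 3–7 tritone is the characteristic tension at the heart of the dominant sound.

diminished 5th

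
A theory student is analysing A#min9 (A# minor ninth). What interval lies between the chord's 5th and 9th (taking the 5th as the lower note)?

P5

A#min9 is spelled A#-C#-E#-G#-B#.
The 5th is E# and the 9th is B#.
From E# to B# is 7 semitones, exactly the perfect fifth.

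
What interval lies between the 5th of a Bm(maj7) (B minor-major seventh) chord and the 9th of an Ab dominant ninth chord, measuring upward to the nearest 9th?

d4

Bm(maj7) (B minor-major seventh) has F# as its 5th, and Ab dominant ninth has Bb as its 9th.
F# up to Bb is 4 semitones, a half step narrower than a perfect fourth, so the interval is diminished.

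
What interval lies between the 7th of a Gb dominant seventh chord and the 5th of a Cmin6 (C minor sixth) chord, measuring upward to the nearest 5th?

augmented second

The 7th of Gb dominant seventh is Fb; the 5th of Cmin6 (C minor sixth) is G.
Fb up to G is 3 semitones, a half step wider than a major second, so the interval is augmented.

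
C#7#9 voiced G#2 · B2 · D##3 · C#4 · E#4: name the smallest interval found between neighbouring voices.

Adjacent intervals: G#2→B2 = minor third; B2→D##3 = augmented third; D##3→C#4 = diminished seventh; C#4→E#4 = major third.
The smallest is G#2 to B2, a minor third (3 semitones).

minor third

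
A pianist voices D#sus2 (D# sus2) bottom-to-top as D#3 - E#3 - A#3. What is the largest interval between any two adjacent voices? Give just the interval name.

Adjacent intervals: D#3→E#3 = major second; E#3→A#3 = perfect fourth.
The largest is E#3 to A#3, a perfect fourth (5 semitones).

perfect fourth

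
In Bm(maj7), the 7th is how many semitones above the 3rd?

8

Bm(maj7) (B minor-major seventh): B D F# A#.
D to A# is an augmented fifth: 8 semitones.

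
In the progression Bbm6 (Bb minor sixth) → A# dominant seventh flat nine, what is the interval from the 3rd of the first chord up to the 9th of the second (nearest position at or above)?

Bbm6 (Bb minor sixth) has Db as its 3rd, and A# dominant seventh flat nine has B as its 9th.
From Db to B: 10 semitones over a sixth = augmented.

augmented sixth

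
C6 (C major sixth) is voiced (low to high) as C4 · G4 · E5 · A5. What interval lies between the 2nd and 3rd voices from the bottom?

Those voices are G4 and E5.
From G to E is 9 semitones, exactly the major sixth.

major 6th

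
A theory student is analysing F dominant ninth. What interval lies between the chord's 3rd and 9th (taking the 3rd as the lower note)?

F9 is spelled F A C E♭ G.
That puts A below G.
A up to G is 10 semitones, a half step narrower than a major seventh, so the interval is minor.

minor seventh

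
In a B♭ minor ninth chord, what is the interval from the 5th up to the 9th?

Spelling the chord: B♭, D♭, F, A♭, C.
That puts F below C.
F up to C spans 5 letter names and 7 semitones — a perfect fifth.

perfect fifth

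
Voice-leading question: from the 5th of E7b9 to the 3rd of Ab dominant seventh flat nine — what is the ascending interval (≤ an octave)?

minor second

E7b9 has B as its 5th, and Ab dominant seventh flat nine has C as its 3rd.
From B to C: 1 semitone over a second = minor.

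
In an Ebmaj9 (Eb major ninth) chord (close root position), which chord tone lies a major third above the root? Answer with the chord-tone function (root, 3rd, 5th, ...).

Spelling the chord: Eb-G-Bb-D-F.
The root is Eb. A major third above Eb is G.
G is the chord's 3rd.

3rd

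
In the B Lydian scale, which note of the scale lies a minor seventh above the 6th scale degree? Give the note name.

The scale is B C♯ D♯ E♯ F♯ G♯ A♯.
The 6th scale degree is G♯; a minor seventh above that is F♯ — scale degree 5.

F#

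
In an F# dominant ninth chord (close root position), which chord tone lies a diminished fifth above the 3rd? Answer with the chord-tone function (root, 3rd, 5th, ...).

7th

F# dominant ninth is spelled F#-A#-C#-E-G#.
The 3rd is A#. A diminished fifth above A# is E.
E is the chord's 7th.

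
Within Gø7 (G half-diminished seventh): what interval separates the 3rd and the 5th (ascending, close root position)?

minor third

Spelling the chord: G B♭ D♭ F.
That puts B♭ below D♭.
3 letter names make it a third; at 3 semitones (a half step narrower than major) the quality is minor.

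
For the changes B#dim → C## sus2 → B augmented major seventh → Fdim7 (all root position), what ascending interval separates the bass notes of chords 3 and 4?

The roots are B and F.
B up to F is 6 semitones, a half step narrower than a perfect fifth, so the interval is diminished.

diminished fifth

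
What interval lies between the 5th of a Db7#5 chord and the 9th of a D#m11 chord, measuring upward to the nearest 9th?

augmented fifth

Db7#5 has A as its 5th, and D#m11 has E# as its 9th.
A up to E# is 8 semitones, a half step wider than a perfect fifth, so the interval is augmented.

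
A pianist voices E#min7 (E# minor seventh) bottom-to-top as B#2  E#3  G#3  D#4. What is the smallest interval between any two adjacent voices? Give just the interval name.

Adjacent intervals: B#2→E#3 = perfect fourth; E#3→G#3 = minor third; G#3→D#4 = perfect fifth.
The smallest is E#3 to G#3, a minor third (3 semitones).

m3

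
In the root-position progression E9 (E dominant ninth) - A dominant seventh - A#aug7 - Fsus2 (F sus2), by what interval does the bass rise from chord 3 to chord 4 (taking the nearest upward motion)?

diminished sixth

The roots are A# and F.
6 letter names make it a sixth; at 7 semitones (a whole step narrower than major) the quality is diminished.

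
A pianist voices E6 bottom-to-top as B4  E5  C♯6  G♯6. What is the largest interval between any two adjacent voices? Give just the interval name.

Adjacent intervals: B4→E5 = perfect fourth; E5→C♯6 = major sixth; C♯6→G♯6 = perfect fifth.
The largest is E5 to C♯6, a major sixth (9 semitones).

major sixth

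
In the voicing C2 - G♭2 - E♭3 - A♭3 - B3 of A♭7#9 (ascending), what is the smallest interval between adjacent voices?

augmented second

Adjacent intervals: C2→G♭2 = diminished fifth; G♭2→E♭3 = major sixth; E♭3→A♭3 = perfect fourth; A♭3→B3 = augmented second.
The smallest is A♭3 to B3, an augmented second (3 semitones).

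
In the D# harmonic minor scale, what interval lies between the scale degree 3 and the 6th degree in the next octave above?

The scale runs D# E# F# G# A# B C##.
Scale degree 3 = F#; degree 6 (up an octave) = B.
F# up to B spans 11 letter names and 17 semitones — a perfect eleventh.

perfect eleventh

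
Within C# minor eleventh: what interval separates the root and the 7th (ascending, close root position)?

m7

C# minor eleventh is spelled C#-E-G#-B-D#-F#.
Root = C#; 7th = B.
7 letter names make it a seventh; at 10 semitones (a half step narrower than major) the quality is minor.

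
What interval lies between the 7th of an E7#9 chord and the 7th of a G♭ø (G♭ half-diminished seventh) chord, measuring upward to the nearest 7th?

diminished 3rd

The 7th of E7#9 is D; the 7th of G♭ø (G♭ half-diminished seventh) is F♭.
D up to F♭ is 2 semitones, a whole step narrower than a major third, so the interval is diminished.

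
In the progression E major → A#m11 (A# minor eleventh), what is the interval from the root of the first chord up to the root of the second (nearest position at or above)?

E major has E as its root, and A#m11 (A# minor eleventh) has A# as its root.
From E to A#: 6 semitones over a fourth = augmented.

augmented 4th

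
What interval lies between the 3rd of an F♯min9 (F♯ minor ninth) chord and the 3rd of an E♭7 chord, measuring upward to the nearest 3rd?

minor seventh

F♯min9 (F♯ minor ninth) has A as its 3rd, and E♭7 has G as its 3rd.
7 letter names make it a seventh; at 10 semitones (a half step narrower than major) the quality is minor.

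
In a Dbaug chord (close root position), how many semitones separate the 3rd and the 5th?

4

The chord tones of Dbaug (Db augmented) are Db-F-A.
F to A is a major third: 4 semitones.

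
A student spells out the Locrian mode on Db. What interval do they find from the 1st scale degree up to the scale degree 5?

Spelling the Locrian mode on Db: Db Ebb Fb Gb Abb Bbb Cb.
That puts Db below Abb.
From Db to Abb: 6 semitones over a fifth = diminished.

diminished fifth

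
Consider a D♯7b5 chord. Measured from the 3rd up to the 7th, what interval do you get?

diminished fifth

The chord tones of D♯7b5 (D♯ dominant seventh flat five) are D♯ F𝄪 A C♯.
That puts F𝄪 below C♯.
From F𝄪 to C♯: 6 semitones over a fifth = diminished.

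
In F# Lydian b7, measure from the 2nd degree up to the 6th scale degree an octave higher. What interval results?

perfect twelfth

F# lydian dominant: F# G# A# B# C# D# E.
So we need the interval from G# up to D#.
Counting 12 letters and 19 half steps from G# gives a perfect twelfth.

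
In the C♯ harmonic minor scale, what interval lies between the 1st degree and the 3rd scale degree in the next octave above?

minor 10th

The scale runs C♯ D♯ E F♯ G♯ A B♯.
So we need the interval from C♯ up to E.
From C♯ to E: 15 semitones over a tenth = minor.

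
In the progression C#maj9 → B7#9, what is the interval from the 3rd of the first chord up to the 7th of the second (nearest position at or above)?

d4

The 3rd of C#maj9 is E#; the 7th of B7#9 is A.
4 letter names make it a fourth; at 4 semitones (a half step narrower than perfect) the quality is diminished.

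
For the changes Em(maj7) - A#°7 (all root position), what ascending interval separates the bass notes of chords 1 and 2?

A4

The roots are E and A#.
E up to A# is 6 semitones, a half step wider than a perfect fourth, so the interval is augmented.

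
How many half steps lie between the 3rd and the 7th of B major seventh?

7

The chord tones of BM7 are B D# F# A#.
D# to A# is a perfect fifth: 7 semitones.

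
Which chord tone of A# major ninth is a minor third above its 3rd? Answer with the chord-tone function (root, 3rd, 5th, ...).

5th

A#maj9: A# C## E# G## B#.
The 3rd is C##. A minor third above C## is E#.
E# is the chord's 5th.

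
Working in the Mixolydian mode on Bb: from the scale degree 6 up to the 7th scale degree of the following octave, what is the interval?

minor 9th

Bb mixolydian: Bb C D Eb F G Ab.
That puts G below Ab.
9 letter names make it a ninth; at 13 semitones (a half step narrower than major) the quality is minor.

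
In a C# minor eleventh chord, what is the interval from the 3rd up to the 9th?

Spelling the chord: C#-E-G#-B-D#-F#.
3rd = E; 9th = D#.
Counting 7 letters and 11 half steps from E gives a major seventh.

major seventh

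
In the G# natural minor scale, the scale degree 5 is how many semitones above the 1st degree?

7

The scale is G# A# B C# D# E F#.
G# up to D# is a perfect fifth — 7 semitones.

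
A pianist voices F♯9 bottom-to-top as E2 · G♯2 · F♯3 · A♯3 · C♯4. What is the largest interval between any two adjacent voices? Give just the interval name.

Adjacent intervals: E2→G♯2 = major third; G♯2→F♯3 = minor seventh; F♯3→A♯3 = major third; A♯3→C♯4 = minor third.
The largest is G♯2 to F♯3, a minor seventh (10 semitones).

minor seventh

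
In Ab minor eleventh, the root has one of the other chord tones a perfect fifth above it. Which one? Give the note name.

Eb

The chord tones of Abm11 (Ab minor eleventh) are Ab Cb Eb Gb Bb Db.
The root is Ab. A perfect fifth above Ab is Eb.
Eb is the chord's 5th.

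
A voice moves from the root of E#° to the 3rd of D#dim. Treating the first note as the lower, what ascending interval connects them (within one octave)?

E#° has E# as its root, and D#dim has F# as its 3rd.
From E# to F#: 1 semitone over a second = minor.

m2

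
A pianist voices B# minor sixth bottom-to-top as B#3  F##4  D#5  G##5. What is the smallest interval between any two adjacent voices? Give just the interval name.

augmented fourth

Adjacent intervals: B#3→F##4 = perfect fifth; F##4→D#5 = minor sixth; D#5→G##5 = augmented fourth.
The smallest is D#5 to G##5, an augmented fourth (6 semitones).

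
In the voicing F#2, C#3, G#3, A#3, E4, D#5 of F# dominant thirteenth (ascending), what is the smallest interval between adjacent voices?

Adjacent intervals: F#2→C#3 = perfect fifth; C#3→G#3 = perfect fifth; G#3→A#3 = major second; A#3→E4 = diminished fifth; E4→D#5 = major seventh.
The smallest is G#3 to A#3, a major second (2 semitones).

major second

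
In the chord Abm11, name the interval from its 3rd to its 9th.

Spelling the chord: Ab–Cb–Eb–Gb–Bb–Db.
The 3rd is Cb and the 9th is Bb.
From Cb to Bb is 11 semitones, exactly the major seventh.

major seventh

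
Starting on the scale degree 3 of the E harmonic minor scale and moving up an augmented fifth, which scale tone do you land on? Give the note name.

D#

The scale is E F♯ G A B C D♯.
The scale degree 3 is G; an augmented fifth above that is D♯ — scale degree 7.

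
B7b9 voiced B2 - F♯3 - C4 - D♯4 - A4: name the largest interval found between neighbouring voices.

Adjacent intervals: B2→F♯3 = perfect fifth; F♯3→C4 = diminished fifth; C4→D♯4 = augmented second; D♯4→A4 = diminished fifth.
The largest is B2 to F♯3, a perfect fifth (7 semitones).

P5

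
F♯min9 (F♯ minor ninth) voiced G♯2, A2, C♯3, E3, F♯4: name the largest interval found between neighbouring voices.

major ninth

Adjacent intervals: G♯2→A2 = minor second; A2→C♯3 = major third; C♯3→E3 = minor third; E3→F♯4 = major ninth.
The largest is E3 to F♯4, a major ninth (14 semitones).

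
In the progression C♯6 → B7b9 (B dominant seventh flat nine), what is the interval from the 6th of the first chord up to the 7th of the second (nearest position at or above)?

The 6th of C♯6 is A♯; the 7th of B7b9 (B dominant seventh flat nine) is A.
8 letter names make it an octave; at 11 semitones (a half step narrower than perfect) the quality is diminished.

diminished octave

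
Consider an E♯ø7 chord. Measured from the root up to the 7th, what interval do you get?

m7

The chord tones of E♯ half-diminished seventh are E♯, G♯, B, D♯.
Root = E♯; 7th = D♯.
E♯ up to D♯ is 10 semitones, a half step narrower than a major seventh, so the interval is minor.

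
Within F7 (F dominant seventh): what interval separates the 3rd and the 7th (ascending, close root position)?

The chord tones of F7 are F A C E♭.
So we need the interval from A up to E♭.
5 letter names make it a fifth; at 6 semitones (a half step narrower than perfect) the quality is diminished.

diminished 5th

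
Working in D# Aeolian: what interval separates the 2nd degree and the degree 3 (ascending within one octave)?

m2

The scale runs D# E# F# G# A# B C#.
The 2nd degree is E# and the 3rd scale degree is F#.
E# up to F# is 1 semitone, a half step narrower than a major second, so the interval is minor.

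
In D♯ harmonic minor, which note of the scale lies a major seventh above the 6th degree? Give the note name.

A#

The scale is D♯ E♯ F♯ G♯ A♯ B C𝄪.
The 6th degree is B; a major seventh above that is A♯ — scale degree 5.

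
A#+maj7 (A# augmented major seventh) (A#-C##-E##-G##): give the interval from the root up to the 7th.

So we need the interval from A# up to G##.
Counting 7 letters and 11 half steps from A# gives a major seventh.

major seventh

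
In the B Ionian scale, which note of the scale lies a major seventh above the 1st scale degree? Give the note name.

The scale is B C# D# E F# G# A#.
The 1st scale degree is B; a major seventh above that is A# — scale degree 7.

A#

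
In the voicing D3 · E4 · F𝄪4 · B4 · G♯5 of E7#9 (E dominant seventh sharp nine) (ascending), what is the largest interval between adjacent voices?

Adjacent intervals: D3→E4 = major ninth; E4→F𝄪4 = augmented second; F𝄪4→B4 = diminished fourth; B4→G♯5 = major sixth.
The largest is D3 to E4, a major ninth (14 semitones).

M9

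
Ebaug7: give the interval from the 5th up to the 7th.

The chord tones of Eb augmented seventh are Eb-G-B-Db.
That puts B below Db.
From B to Db: 2 semitones over a third = diminished.

diminished third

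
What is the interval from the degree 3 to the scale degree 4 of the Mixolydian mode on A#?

The scale runs A# B# C## D# E# F## G#.
That puts C## below D#.
2 letter names make it a second; at 1 semitone (a half step narrower than major) the quality is minor.

m2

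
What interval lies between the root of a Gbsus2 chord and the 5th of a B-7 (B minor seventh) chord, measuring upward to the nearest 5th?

The root of Gbsus2 is Gb; the 5th of B-7 (B minor seventh) is F#.
From Gb to F#: 12 semitones over a seventh = augmented.

A7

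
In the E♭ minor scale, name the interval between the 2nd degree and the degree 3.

minor second

The scale runs E♭ F G♭ A♭ B♭ C♭ D♭.
So we need the interval from F up to G♭.
From F to G♭: 1 semitone over a second = minor.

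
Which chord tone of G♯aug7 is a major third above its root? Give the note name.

B#

G♯ augmented seventh is spelled G♯-B♯-D𝄪-F♯.
The root is G♯. A major third above G♯ is B♯.
B♯ is the chord's 3rd.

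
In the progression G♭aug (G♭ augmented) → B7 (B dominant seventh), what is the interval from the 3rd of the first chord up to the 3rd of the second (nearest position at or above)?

augmented third

G♭aug (G♭ augmented) has B♭ as its 3rd, and B7 (B dominant seventh) has D♯ as its 3rd.
3 letter names make it a third; at 5 semitones (a half step wider than major) the quality is augmented.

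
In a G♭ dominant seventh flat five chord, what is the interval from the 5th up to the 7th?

G♭7b5 is spelled G♭, B♭, D𝄫, F♭.
5th = D𝄫; 7th = F♭.
Counting 3 letters and 4 half steps from D𝄫 gives a major third.

major third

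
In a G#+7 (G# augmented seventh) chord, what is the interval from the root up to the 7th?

minor seventh

G#7#5: G#–B#–D##–F#.
That puts G# below F#.
7 letter names make it a seventh; at 10 semitones (a half step narrower than major) the quality is minor.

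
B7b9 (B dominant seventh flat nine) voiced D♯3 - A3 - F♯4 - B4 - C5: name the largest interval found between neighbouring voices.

Adjacent intervals: D♯3→A3 = diminished fifth; A3→F♯4 = major sixth; F♯4→B4 = perfect fourth; B4→C5 = minor second.
The largest is A3 to F♯4, a major sixth (9 semitones).

major 6th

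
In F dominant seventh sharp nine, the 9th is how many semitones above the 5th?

Spelling the chord: F–A–C–Eb–G#.
C to G# is an augmented fifth: 8 semitones.

8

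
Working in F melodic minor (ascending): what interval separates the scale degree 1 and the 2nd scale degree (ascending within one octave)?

Spelling F melodic minor (ascending): F G Ab Bb C D E.
So we need the interval from F up to G.
Counting 2 letters and 2 half steps from F gives a major second.

major second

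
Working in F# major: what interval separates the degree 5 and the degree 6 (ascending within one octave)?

Spelling F# major: F# G# A# B C# D# E#.
So we need the interval from C# up to D#.
C# up to D# spans 2 letter names and 2 semitones — a major second.

major 2nd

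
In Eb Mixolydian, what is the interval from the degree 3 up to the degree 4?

m2

Spelling Eb Mixolydian: Eb F G Ab Bb C Db.
The degree 3 is G and the scale degree 4 is Ab.
2 letter names make it a second; at 1 semitone (a half step narrower than major) the quality is minor.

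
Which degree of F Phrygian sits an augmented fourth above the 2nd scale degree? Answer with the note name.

C

The scale is F Gb Ab Bb C Db Eb.
The 2nd scale degree is Gb; an augmented fourth above that is C — scale degree 5.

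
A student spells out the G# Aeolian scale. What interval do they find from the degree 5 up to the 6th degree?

The scale runs G# A# B C# D# E F#.
Degree 5 = D#; 6th scale degree = E.
From D# to E: 1 semitone over a second = minor.

minor second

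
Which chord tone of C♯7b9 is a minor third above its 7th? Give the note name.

D

C♯7b9 (C♯ dominant seventh flat nine) is spelled C♯-E♯-G♯-B-D.
The 7th is B. A minor third above B is D.
D is the chord's 9th.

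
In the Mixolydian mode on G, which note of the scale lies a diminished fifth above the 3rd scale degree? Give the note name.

The scale is G A B C D E F.
The 3rd scale degree is B; a diminished fifth above that is F — scale degree 7.

F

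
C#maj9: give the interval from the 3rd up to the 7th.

perfect fifth

The chord tones of C# major ninth are C# E# G# B# D#.
The 3rd is E# and the 7th is B#.
Counting 5 letters and 7 half steps from E# gives a perfect fifth.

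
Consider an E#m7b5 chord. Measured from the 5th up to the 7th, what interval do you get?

Spelling the chord: E# G# B D#.
5th = B; 7th = D#.
Counting 3 letters and 4 half steps from B gives a major third.

major third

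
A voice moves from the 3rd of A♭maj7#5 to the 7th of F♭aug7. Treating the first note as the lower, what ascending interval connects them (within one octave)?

diminished third

A♭maj7#5 has C as its 3rd, and F♭aug7 has E𝄫 as its 7th.
From C to E𝄫: 2 semitones over a third = diminished.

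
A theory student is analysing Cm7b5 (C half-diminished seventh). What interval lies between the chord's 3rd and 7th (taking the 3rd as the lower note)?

Cø7: C Eb Gb Bb.
3rd = Eb; 7th = Bb.
Counting 5 letters and 7 half steps from Eb gives a perfect fifth.

perfect 5th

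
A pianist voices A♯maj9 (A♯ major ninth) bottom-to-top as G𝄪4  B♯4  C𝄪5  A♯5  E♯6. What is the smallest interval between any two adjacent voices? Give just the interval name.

major 2nd

Adjacent intervals: G𝄪4→B♯4 = minor third; B♯4→C𝄪5 = major second; C𝄪5→A♯5 = minor sixth; A♯5→E♯6 = perfect fifth.
The smallest is B♯4 to C𝄪5, a major second (2 semitones).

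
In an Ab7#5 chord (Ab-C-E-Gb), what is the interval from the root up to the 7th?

Root = Ab; 7th = Gb.
From Ab to Gb: 10 semitones over a seventh = minor.

minor 7th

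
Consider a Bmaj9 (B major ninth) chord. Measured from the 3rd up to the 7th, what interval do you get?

perfect fifth

The chord tones of B major ninth are B, D#, F#, A#, C#.
3rd = D#; 7th = A#.
Counting 5 letters and 7 half steps from D# gives a perfect fifth.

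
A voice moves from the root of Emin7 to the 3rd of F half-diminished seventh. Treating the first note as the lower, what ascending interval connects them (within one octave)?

Emin7 has E as its root, and F half-diminished seventh has Ab as its 3rd.
4 letter names make it a fourth; at 4 semitones (a half step narrower than perfect) the quality is diminished.

diminished fourth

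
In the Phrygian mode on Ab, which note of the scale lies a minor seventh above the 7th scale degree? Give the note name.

The scale is Ab Bbb Cb Db Eb Fb Gb.
The 7th scale degree is Gb; a minor seventh above that is Fb — scale degree 6.

Fb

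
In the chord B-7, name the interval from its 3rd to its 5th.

B minor seventh is spelled B–D–F#–A.
That puts D below F#.
D up to F# spans 3 letter names and 4 semitones — a major third.

M3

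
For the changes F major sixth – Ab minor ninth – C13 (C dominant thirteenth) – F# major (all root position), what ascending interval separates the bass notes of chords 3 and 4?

The roots are C and F#.
C up to F# is 6 semitones, a half step wider than a perfect fourth, so the interval is augmented.

augmented fourth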